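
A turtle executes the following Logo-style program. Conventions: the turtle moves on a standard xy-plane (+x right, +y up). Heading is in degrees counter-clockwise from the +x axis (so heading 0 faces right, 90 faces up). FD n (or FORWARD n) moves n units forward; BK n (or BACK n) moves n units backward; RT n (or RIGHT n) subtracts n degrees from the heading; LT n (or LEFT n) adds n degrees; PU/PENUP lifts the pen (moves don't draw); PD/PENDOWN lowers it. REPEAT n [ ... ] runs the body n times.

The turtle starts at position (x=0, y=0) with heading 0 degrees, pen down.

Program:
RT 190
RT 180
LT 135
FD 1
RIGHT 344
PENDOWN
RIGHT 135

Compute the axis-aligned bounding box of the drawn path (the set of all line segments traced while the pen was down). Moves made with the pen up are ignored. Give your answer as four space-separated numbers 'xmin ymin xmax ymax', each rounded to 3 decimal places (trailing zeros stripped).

Executing turtle program step by step:
Start: pos=(0,0), heading=0, pen down
RT 190: heading 0 -> 170
RT 180: heading 170 -> 350
LT 135: heading 350 -> 125
FD 1: (0,0) -> (-0.574,0.819) [heading=125, draw]
RT 344: heading 125 -> 141
PD: pen down
RT 135: heading 141 -> 6
Final: pos=(-0.574,0.819), heading=6, 1 segment(s) drawn

Segment endpoints: x in {-0.574, 0}, y in {0, 0.819}
xmin=-0.574, ymin=0, xmax=0, ymax=0.819

Answer: -0.574 0 0 0.819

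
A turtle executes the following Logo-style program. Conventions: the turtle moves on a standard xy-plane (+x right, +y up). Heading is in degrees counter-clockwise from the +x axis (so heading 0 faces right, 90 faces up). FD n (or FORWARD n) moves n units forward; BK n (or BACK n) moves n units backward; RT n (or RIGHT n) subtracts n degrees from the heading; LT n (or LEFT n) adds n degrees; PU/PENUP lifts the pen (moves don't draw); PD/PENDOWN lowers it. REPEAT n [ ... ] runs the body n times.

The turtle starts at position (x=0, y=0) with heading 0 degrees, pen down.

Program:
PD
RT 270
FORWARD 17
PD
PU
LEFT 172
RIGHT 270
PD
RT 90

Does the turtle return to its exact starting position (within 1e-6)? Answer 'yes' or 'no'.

Answer: no

Derivation:
Executing turtle program step by step:
Start: pos=(0,0), heading=0, pen down
PD: pen down
RT 270: heading 0 -> 90
FD 17: (0,0) -> (0,17) [heading=90, draw]
PD: pen down
PU: pen up
LT 172: heading 90 -> 262
RT 270: heading 262 -> 352
PD: pen down
RT 90: heading 352 -> 262
Final: pos=(0,17), heading=262, 1 segment(s) drawn

Start position: (0, 0)
Final position: (0, 17)
Distance = 17; >= 1e-6 -> NOT closed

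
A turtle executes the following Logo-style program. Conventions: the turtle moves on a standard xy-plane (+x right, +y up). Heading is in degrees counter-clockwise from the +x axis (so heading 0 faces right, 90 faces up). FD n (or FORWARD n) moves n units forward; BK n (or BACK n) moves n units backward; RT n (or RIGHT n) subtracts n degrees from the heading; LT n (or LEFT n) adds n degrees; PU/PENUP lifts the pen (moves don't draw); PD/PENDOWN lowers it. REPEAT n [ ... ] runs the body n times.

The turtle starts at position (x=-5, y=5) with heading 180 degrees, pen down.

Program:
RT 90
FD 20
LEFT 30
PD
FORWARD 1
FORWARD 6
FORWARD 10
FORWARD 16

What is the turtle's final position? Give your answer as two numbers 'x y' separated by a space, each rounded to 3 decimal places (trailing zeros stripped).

Executing turtle program step by step:
Start: pos=(-5,5), heading=180, pen down
RT 90: heading 180 -> 90
FD 20: (-5,5) -> (-5,25) [heading=90, draw]
LT 30: heading 90 -> 120
PD: pen down
FD 1: (-5,25) -> (-5.5,25.866) [heading=120, draw]
FD 6: (-5.5,25.866) -> (-8.5,31.062) [heading=120, draw]
FD 10: (-8.5,31.062) -> (-13.5,39.722) [heading=120, draw]
FD 16: (-13.5,39.722) -> (-21.5,53.579) [heading=120, draw]
Final: pos=(-21.5,53.579), heading=120, 5 segment(s) drawn

Answer: -21.5 53.579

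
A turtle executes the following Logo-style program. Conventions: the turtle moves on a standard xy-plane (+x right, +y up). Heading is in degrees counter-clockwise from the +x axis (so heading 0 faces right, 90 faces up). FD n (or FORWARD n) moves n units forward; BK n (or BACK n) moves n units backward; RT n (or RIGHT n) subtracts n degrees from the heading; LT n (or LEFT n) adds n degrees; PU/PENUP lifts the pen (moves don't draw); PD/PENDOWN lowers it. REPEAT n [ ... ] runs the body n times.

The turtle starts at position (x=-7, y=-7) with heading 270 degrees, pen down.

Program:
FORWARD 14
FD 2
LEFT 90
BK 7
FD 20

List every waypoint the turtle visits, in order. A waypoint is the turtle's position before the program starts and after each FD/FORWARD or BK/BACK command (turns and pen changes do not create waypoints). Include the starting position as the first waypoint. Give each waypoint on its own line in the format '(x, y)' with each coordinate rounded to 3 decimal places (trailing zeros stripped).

Answer: (-7, -7)
(-7, -21)
(-7, -23)
(-14, -23)
(6, -23)

Derivation:
Executing turtle program step by step:
Start: pos=(-7,-7), heading=270, pen down
FD 14: (-7,-7) -> (-7,-21) [heading=270, draw]
FD 2: (-7,-21) -> (-7,-23) [heading=270, draw]
LT 90: heading 270 -> 0
BK 7: (-7,-23) -> (-14,-23) [heading=0, draw]
FD 20: (-14,-23) -> (6,-23) [heading=0, draw]
Final: pos=(6,-23), heading=0, 4 segment(s) drawn
Waypoints (5 total):
(-7, -7)
(-7, -21)
(-7, -23)
(-14, -23)
(6, -23)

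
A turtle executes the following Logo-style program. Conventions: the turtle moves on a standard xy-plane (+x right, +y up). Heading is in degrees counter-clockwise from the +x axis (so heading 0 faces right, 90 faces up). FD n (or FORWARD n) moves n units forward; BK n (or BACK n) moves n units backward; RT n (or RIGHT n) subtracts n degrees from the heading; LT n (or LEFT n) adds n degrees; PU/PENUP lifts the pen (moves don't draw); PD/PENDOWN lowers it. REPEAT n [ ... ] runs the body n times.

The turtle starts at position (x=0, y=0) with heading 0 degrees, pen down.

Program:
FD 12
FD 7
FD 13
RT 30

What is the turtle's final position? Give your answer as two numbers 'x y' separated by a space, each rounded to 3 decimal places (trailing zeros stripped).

Executing turtle program step by step:
Start: pos=(0,0), heading=0, pen down
FD 12: (0,0) -> (12,0) [heading=0, draw]
FD 7: (12,0) -> (19,0) [heading=0, draw]
FD 13: (19,0) -> (32,0) [heading=0, draw]
RT 30: heading 0 -> 330
Final: pos=(32,0), heading=330, 3 segment(s) drawn

Answer: 32 0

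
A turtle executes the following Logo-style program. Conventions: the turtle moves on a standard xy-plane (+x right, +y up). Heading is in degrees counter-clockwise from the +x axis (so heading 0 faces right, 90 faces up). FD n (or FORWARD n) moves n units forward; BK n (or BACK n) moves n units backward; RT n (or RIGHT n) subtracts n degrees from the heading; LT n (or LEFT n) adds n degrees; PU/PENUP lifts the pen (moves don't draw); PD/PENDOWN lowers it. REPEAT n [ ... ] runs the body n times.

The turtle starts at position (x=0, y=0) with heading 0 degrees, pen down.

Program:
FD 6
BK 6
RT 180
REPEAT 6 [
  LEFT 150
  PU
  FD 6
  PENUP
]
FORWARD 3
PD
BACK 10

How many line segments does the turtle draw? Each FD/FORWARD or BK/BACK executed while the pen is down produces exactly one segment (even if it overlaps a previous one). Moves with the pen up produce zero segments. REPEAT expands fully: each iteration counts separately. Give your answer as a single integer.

Executing turtle program step by step:
Start: pos=(0,0), heading=0, pen down
FD 6: (0,0) -> (6,0) [heading=0, draw]
BK 6: (6,0) -> (0,0) [heading=0, draw]
RT 180: heading 0 -> 180
REPEAT 6 [
  -- iteration 1/6 --
  LT 150: heading 180 -> 330
  PU: pen up
  FD 6: (0,0) -> (5.196,-3) [heading=330, move]
  PU: pen up
  -- iteration 2/6 --
  LT 150: heading 330 -> 120
  PU: pen up
  FD 6: (5.196,-3) -> (2.196,2.196) [heading=120, move]
  PU: pen up
  -- iteration 3/6 --
  LT 150: heading 120 -> 270
  PU: pen up
  FD 6: (2.196,2.196) -> (2.196,-3.804) [heading=270, move]
  PU: pen up
  -- iteration 4/6 --
  LT 150: heading 270 -> 60
  PU: pen up
  FD 6: (2.196,-3.804) -> (5.196,1.392) [heading=60, move]
  PU: pen up
  -- iteration 5/6 --
  LT 150: heading 60 -> 210
  PU: pen up
  FD 6: (5.196,1.392) -> (0,-1.608) [heading=210, move]
  PU: pen up
  -- iteration 6/6 --
  LT 150: heading 210 -> 0
  PU: pen up
  FD 6: (0,-1.608) -> (6,-1.608) [heading=0, move]
  PU: pen up
]
FD 3: (6,-1.608) -> (9,-1.608) [heading=0, move]
PD: pen down
BK 10: (9,-1.608) -> (-1,-1.608) [heading=0, draw]
Final: pos=(-1,-1.608), heading=0, 3 segment(s) drawn
Segments drawn: 3

Answer: 3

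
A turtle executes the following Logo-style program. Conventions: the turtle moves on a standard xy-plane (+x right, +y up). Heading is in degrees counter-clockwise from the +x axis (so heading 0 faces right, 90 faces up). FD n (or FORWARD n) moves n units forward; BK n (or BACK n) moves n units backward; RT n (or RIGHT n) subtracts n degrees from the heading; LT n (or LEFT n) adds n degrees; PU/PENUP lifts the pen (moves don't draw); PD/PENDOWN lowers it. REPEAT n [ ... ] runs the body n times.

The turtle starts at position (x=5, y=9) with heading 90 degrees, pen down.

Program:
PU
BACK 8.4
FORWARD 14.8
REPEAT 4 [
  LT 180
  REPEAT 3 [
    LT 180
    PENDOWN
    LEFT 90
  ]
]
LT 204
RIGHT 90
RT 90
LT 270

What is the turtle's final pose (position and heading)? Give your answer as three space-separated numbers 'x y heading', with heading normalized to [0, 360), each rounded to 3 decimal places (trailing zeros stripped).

Executing turtle program step by step:
Start: pos=(5,9), heading=90, pen down
PU: pen up
BK 8.4: (5,9) -> (5,0.6) [heading=90, move]
FD 14.8: (5,0.6) -> (5,15.4) [heading=90, move]
REPEAT 4 [
  -- iteration 1/4 --
  LT 180: heading 90 -> 270
  REPEAT 3 [
    -- iteration 1/3 --
    LT 180: heading 270 -> 90
    PD: pen down
    LT 90: heading 90 -> 180
    -- iteration 2/3 --
    LT 180: heading 180 -> 0
    PD: pen down
    LT 90: heading 0 -> 90
    -- iteration 3/3 --
    LT 180: heading 90 -> 270
    PD: pen down
    LT 90: heading 270 -> 0
  ]
  -- iteration 2/4 --
  LT 180: heading 0 -> 180
  REPEAT 3 [
    -- iteration 1/3 --
    LT 180: heading 180 -> 0
    PD: pen down
    LT 90: heading 0 -> 90
    -- iteration 2/3 --
    LT 180: heading 90 -> 270
    PD: pen down
    LT 90: heading 270 -> 0
    -- iteration 3/3 --
    LT 180: heading 0 -> 180
    PD: pen down
    LT 90: heading 180 -> 270
  ]
  -- iteration 3/4 --
  LT 180: heading 270 -> 90
  REPEAT 3 [
    -- iteration 1/3 --
    LT 180: heading 90 -> 270
    PD: pen down
    LT 90: heading 270 -> 0
    -- iteration 2/3 --
    LT 180: heading 0 -> 180
    PD: pen down
    LT 90: heading 180 -> 270
    -- iteration 3/3 --
    LT 180: heading 270 -> 90
    PD: pen down
    LT 90: heading 90 -> 180
  ]
  -- iteration 4/4 --
  LT 180: heading 180 -> 0
  REPEAT 3 [
    -- iteration 1/3 --
    LT 180: heading 0 -> 180
    PD: pen down
    LT 90: heading 180 -> 270
    -- iteration 2/3 --
    LT 180: heading 270 -> 90
    PD: pen down
    LT 90: heading 90 -> 180
    -- iteration 3/3 --
    LT 180: heading 180 -> 0
    PD: pen down
    LT 90: heading 0 -> 90
  ]
]
LT 204: heading 90 -> 294
RT 90: heading 294 -> 204
RT 90: heading 204 -> 114
LT 270: heading 114 -> 24
Final: pos=(5,15.4), heading=24, 0 segment(s) drawn

Answer: 5 15.4 24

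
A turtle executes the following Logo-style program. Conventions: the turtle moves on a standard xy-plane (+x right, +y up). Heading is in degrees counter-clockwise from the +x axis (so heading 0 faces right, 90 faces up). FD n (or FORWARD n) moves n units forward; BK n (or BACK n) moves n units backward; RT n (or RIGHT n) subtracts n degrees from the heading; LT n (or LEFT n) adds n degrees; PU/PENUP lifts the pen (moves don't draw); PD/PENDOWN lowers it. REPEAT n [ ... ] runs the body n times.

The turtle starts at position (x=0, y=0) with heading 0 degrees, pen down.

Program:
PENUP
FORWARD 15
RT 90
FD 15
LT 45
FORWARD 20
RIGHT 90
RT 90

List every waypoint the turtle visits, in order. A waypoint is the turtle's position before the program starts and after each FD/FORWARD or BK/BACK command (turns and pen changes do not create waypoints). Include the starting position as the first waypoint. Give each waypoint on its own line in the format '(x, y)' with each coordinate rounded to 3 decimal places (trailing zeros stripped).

Executing turtle program step by step:
Start: pos=(0,0), heading=0, pen down
PU: pen up
FD 15: (0,0) -> (15,0) [heading=0, move]
RT 90: heading 0 -> 270
FD 15: (15,0) -> (15,-15) [heading=270, move]
LT 45: heading 270 -> 315
FD 20: (15,-15) -> (29.142,-29.142) [heading=315, move]
RT 90: heading 315 -> 225
RT 90: heading 225 -> 135
Final: pos=(29.142,-29.142), heading=135, 0 segment(s) drawn
Waypoints (4 total):
(0, 0)
(15, 0)
(15, -15)
(29.142, -29.142)

Answer: (0, 0)
(15, 0)
(15, -15)
(29.142, -29.142)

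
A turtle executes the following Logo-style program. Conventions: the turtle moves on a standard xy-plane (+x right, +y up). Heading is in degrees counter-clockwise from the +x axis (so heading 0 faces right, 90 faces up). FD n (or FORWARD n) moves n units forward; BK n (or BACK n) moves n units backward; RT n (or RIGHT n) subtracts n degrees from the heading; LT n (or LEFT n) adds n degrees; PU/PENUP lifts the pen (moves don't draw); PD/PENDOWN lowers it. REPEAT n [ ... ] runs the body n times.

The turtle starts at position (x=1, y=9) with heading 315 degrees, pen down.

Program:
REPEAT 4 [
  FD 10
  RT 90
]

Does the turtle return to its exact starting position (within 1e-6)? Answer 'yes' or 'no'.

Answer: yes

Derivation:
Executing turtle program step by step:
Start: pos=(1,9), heading=315, pen down
REPEAT 4 [
  -- iteration 1/4 --
  FD 10: (1,9) -> (8.071,1.929) [heading=315, draw]
  RT 90: heading 315 -> 225
  -- iteration 2/4 --
  FD 10: (8.071,1.929) -> (1,-5.142) [heading=225, draw]
  RT 90: heading 225 -> 135
  -- iteration 3/4 --
  FD 10: (1,-5.142) -> (-6.071,1.929) [heading=135, draw]
  RT 90: heading 135 -> 45
  -- iteration 4/4 --
  FD 10: (-6.071,1.929) -> (1,9) [heading=45, draw]
  RT 90: heading 45 -> 315
]
Final: pos=(1,9), heading=315, 4 segment(s) drawn

Start position: (1, 9)
Final position: (1, 9)
Distance = 0; < 1e-6 -> CLOSED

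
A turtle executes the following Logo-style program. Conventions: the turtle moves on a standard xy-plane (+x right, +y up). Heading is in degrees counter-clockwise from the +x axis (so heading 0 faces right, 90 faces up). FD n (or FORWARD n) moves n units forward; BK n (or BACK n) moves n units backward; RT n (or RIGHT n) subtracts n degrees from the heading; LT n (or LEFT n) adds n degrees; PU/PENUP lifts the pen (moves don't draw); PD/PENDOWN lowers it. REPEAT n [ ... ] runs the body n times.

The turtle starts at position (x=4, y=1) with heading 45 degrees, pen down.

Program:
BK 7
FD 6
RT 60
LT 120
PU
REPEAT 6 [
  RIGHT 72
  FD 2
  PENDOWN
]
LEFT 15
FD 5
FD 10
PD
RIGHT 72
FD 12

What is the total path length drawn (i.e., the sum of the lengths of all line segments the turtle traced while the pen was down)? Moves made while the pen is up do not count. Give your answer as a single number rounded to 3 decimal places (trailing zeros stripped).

Answer: 50

Derivation:
Executing turtle program step by step:
Start: pos=(4,1), heading=45, pen down
BK 7: (4,1) -> (-0.95,-3.95) [heading=45, draw]
FD 6: (-0.95,-3.95) -> (3.293,0.293) [heading=45, draw]
RT 60: heading 45 -> 345
LT 120: heading 345 -> 105
PU: pen up
REPEAT 6 [
  -- iteration 1/6 --
  RT 72: heading 105 -> 33
  FD 2: (3.293,0.293) -> (4.97,1.382) [heading=33, move]
  PD: pen down
  -- iteration 2/6 --
  RT 72: heading 33 -> 321
  FD 2: (4.97,1.382) -> (6.525,0.124) [heading=321, draw]
  PD: pen down
  -- iteration 3/6 --
  RT 72: heading 321 -> 249
  FD 2: (6.525,0.124) -> (5.808,-1.744) [heading=249, draw]
  PD: pen down
  -- iteration 4/6 --
  RT 72: heading 249 -> 177
  FD 2: (5.808,-1.744) -> (3.811,-1.639) [heading=177, draw]
  PD: pen down
  -- iteration 5/6 --
  RT 72: heading 177 -> 105
  FD 2: (3.811,-1.639) -> (3.293,0.293) [heading=105, draw]
  PD: pen down
  -- iteration 6/6 --
  RT 72: heading 105 -> 33
  FD 2: (3.293,0.293) -> (4.97,1.382) [heading=33, draw]
  PD: pen down
]
LT 15: heading 33 -> 48
FD 5: (4.97,1.382) -> (8.316,5.098) [heading=48, draw]
FD 10: (8.316,5.098) -> (15.007,12.529) [heading=48, draw]
PD: pen down
RT 72: heading 48 -> 336
FD 12: (15.007,12.529) -> (25.97,7.649) [heading=336, draw]
Final: pos=(25.97,7.649), heading=336, 10 segment(s) drawn

Segment lengths:
  seg 1: (4,1) -> (-0.95,-3.95), length = 7
  seg 2: (-0.95,-3.95) -> (3.293,0.293), length = 6
  seg 3: (4.97,1.382) -> (6.525,0.124), length = 2
  seg 4: (6.525,0.124) -> (5.808,-1.744), length = 2
  seg 5: (5.808,-1.744) -> (3.811,-1.639), length = 2
  seg 6: (3.811,-1.639) -> (3.293,0.293), length = 2
  seg 7: (3.293,0.293) -> (4.97,1.382), length = 2
  seg 8: (4.97,1.382) -> (8.316,5.098), length = 5
  seg 9: (8.316,5.098) -> (15.007,12.529), length = 10
  seg 10: (15.007,12.529) -> (25.97,7.649), length = 12
Total = 50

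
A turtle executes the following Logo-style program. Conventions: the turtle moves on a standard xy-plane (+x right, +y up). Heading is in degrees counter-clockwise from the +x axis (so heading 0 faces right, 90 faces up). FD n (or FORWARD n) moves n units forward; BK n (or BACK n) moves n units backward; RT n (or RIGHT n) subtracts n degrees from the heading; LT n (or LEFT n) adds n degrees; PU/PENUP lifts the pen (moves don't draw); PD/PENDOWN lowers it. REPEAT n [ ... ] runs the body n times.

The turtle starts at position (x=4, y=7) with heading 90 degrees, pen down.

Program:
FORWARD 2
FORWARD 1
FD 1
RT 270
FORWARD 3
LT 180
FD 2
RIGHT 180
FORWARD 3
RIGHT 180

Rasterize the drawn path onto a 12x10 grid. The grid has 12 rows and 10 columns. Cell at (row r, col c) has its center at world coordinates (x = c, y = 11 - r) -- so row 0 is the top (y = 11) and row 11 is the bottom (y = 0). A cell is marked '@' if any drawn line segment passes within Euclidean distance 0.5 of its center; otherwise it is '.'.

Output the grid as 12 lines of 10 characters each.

Segment 0: (4,7) -> (4,9)
Segment 1: (4,9) -> (4,10)
Segment 2: (4,10) -> (4,11)
Segment 3: (4,11) -> (1,11)
Segment 4: (1,11) -> (3,11)
Segment 5: (3,11) -> (0,11)

Answer: @@@@@.....
....@.....
....@.....
....@.....
....@.....
..........
..........
..........
..........
..........
..........
..........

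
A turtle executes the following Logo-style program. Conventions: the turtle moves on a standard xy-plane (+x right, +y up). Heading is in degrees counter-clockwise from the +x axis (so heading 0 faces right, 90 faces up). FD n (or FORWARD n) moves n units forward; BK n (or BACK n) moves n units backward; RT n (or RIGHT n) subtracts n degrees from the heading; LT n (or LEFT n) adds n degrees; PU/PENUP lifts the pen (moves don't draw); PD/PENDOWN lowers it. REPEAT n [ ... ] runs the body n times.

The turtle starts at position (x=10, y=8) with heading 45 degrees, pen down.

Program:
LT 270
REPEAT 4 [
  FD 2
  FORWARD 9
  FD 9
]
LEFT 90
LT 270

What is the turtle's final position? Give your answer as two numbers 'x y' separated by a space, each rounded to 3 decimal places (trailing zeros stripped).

Executing turtle program step by step:
Start: pos=(10,8), heading=45, pen down
LT 270: heading 45 -> 315
REPEAT 4 [
  -- iteration 1/4 --
  FD 2: (10,8) -> (11.414,6.586) [heading=315, draw]
  FD 9: (11.414,6.586) -> (17.778,0.222) [heading=315, draw]
  FD 9: (17.778,0.222) -> (24.142,-6.142) [heading=315, draw]
  -- iteration 2/4 --
  FD 2: (24.142,-6.142) -> (25.556,-7.556) [heading=315, draw]
  FD 9: (25.556,-7.556) -> (31.92,-13.92) [heading=315, draw]
  FD 9: (31.92,-13.92) -> (38.284,-20.284) [heading=315, draw]
  -- iteration 3/4 --
  FD 2: (38.284,-20.284) -> (39.698,-21.698) [heading=315, draw]
  FD 9: (39.698,-21.698) -> (46.062,-28.062) [heading=315, draw]
  FD 9: (46.062,-28.062) -> (52.426,-34.426) [heading=315, draw]
  -- iteration 4/4 --
  FD 2: (52.426,-34.426) -> (53.841,-35.841) [heading=315, draw]
  FD 9: (53.841,-35.841) -> (60.205,-42.205) [heading=315, draw]
  FD 9: (60.205,-42.205) -> (66.569,-48.569) [heading=315, draw]
]
LT 90: heading 315 -> 45
LT 270: heading 45 -> 315
Final: pos=(66.569,-48.569), heading=315, 12 segment(s) drawn

Answer: 66.569 -48.569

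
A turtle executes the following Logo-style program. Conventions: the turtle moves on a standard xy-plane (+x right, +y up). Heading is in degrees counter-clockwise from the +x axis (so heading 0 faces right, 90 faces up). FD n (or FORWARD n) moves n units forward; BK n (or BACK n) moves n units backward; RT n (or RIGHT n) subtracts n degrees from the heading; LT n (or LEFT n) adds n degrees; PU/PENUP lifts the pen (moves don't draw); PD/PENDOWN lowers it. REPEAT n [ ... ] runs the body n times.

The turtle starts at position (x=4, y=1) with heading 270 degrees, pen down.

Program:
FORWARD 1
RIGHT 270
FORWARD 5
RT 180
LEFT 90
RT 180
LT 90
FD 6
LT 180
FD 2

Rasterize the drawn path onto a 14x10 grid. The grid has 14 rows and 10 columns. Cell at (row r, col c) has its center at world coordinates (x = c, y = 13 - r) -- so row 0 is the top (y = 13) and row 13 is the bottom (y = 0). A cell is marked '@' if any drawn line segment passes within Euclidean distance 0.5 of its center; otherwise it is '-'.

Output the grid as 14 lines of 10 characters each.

Answer: ----------
----------
----------
----------
----------
----------
----------
----------
----------
----------
----------
----------
----@-----
---@@@@@@@

Derivation:
Segment 0: (4,1) -> (4,0)
Segment 1: (4,0) -> (9,0)
Segment 2: (9,0) -> (3,-0)
Segment 3: (3,-0) -> (5,-0)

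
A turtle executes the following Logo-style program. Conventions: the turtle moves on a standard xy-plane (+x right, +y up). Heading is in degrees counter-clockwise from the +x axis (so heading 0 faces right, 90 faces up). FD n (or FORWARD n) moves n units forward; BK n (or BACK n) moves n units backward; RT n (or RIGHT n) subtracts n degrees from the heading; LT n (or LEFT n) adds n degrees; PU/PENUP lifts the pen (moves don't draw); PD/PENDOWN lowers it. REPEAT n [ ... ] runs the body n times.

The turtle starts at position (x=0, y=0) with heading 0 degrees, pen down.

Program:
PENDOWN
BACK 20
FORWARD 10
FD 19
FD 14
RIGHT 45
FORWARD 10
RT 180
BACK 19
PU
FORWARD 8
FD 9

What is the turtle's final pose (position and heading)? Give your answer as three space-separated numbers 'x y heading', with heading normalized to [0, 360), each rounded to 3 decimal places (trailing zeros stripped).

Answer: 31.485 -8.485 135

Derivation:
Executing turtle program step by step:
Start: pos=(0,0), heading=0, pen down
PD: pen down
BK 20: (0,0) -> (-20,0) [heading=0, draw]
FD 10: (-20,0) -> (-10,0) [heading=0, draw]
FD 19: (-10,0) -> (9,0) [heading=0, draw]
FD 14: (9,0) -> (23,0) [heading=0, draw]
RT 45: heading 0 -> 315
FD 10: (23,0) -> (30.071,-7.071) [heading=315, draw]
RT 180: heading 315 -> 135
BK 19: (30.071,-7.071) -> (43.506,-20.506) [heading=135, draw]
PU: pen up
FD 8: (43.506,-20.506) -> (37.849,-14.849) [heading=135, move]
FD 9: (37.849,-14.849) -> (31.485,-8.485) [heading=135, move]
Final: pos=(31.485,-8.485), heading=135, 6 segment(s) drawn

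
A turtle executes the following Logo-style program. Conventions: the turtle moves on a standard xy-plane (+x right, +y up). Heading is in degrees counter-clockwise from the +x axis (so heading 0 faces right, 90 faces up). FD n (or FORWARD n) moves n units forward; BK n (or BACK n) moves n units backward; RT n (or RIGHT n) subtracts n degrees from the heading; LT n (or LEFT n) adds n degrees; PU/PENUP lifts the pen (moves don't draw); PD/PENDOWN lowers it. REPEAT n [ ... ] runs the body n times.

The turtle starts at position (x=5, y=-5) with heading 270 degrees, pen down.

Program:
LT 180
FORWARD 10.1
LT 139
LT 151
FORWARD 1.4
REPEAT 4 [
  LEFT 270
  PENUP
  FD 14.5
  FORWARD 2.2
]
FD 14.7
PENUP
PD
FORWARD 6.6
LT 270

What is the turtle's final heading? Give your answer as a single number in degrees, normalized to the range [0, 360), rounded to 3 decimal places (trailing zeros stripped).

Executing turtle program step by step:
Start: pos=(5,-5), heading=270, pen down
LT 180: heading 270 -> 90
FD 10.1: (5,-5) -> (5,5.1) [heading=90, draw]
LT 139: heading 90 -> 229
LT 151: heading 229 -> 20
FD 1.4: (5,5.1) -> (6.316,5.579) [heading=20, draw]
REPEAT 4 [
  -- iteration 1/4 --
  LT 270: heading 20 -> 290
  PU: pen up
  FD 14.5: (6.316,5.579) -> (11.275,-8.047) [heading=290, move]
  FD 2.2: (11.275,-8.047) -> (12.027,-10.114) [heading=290, move]
  -- iteration 2/4 --
  LT 270: heading 290 -> 200
  PU: pen up
  FD 14.5: (12.027,-10.114) -> (-1.598,-15.073) [heading=200, move]
  FD 2.2: (-1.598,-15.073) -> (-3.666,-15.826) [heading=200, move]
  -- iteration 3/4 --
  LT 270: heading 200 -> 110
  PU: pen up
  FD 14.5: (-3.666,-15.826) -> (-8.625,-2.2) [heading=110, move]
  FD 2.2: (-8.625,-2.2) -> (-9.377,-0.133) [heading=110, move]
  -- iteration 4/4 --
  LT 270: heading 110 -> 20
  PU: pen up
  FD 14.5: (-9.377,-0.133) -> (4.248,4.826) [heading=20, move]
  FD 2.2: (4.248,4.826) -> (6.316,5.579) [heading=20, move]
]
FD 14.7: (6.316,5.579) -> (20.129,10.607) [heading=20, move]
PU: pen up
PD: pen down
FD 6.6: (20.129,10.607) -> (26.331,12.864) [heading=20, draw]
LT 270: heading 20 -> 290
Final: pos=(26.331,12.864), heading=290, 3 segment(s) drawn

Answer: 290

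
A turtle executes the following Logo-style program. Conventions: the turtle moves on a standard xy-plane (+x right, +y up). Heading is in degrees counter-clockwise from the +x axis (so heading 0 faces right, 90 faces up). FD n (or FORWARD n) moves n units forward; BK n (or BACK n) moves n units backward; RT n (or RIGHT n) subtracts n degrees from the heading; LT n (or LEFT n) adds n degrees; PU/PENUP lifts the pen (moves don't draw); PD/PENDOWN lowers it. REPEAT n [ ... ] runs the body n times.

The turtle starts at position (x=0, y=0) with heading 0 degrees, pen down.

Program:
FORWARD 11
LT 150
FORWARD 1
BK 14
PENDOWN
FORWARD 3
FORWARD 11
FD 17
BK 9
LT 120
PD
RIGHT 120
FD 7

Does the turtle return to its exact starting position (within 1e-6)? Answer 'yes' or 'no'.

Answer: no

Derivation:
Executing turtle program step by step:
Start: pos=(0,0), heading=0, pen down
FD 11: (0,0) -> (11,0) [heading=0, draw]
LT 150: heading 0 -> 150
FD 1: (11,0) -> (10.134,0.5) [heading=150, draw]
BK 14: (10.134,0.5) -> (22.258,-6.5) [heading=150, draw]
PD: pen down
FD 3: (22.258,-6.5) -> (19.66,-5) [heading=150, draw]
FD 11: (19.66,-5) -> (10.134,0.5) [heading=150, draw]
FD 17: (10.134,0.5) -> (-4.588,9) [heading=150, draw]
BK 9: (-4.588,9) -> (3.206,4.5) [heading=150, draw]
LT 120: heading 150 -> 270
PD: pen down
RT 120: heading 270 -> 150
FD 7: (3.206,4.5) -> (-2.856,8) [heading=150, draw]
Final: pos=(-2.856,8), heading=150, 8 segment(s) drawn

Start position: (0, 0)
Final position: (-2.856, 8)
Distance = 8.495; >= 1e-6 -> NOT closed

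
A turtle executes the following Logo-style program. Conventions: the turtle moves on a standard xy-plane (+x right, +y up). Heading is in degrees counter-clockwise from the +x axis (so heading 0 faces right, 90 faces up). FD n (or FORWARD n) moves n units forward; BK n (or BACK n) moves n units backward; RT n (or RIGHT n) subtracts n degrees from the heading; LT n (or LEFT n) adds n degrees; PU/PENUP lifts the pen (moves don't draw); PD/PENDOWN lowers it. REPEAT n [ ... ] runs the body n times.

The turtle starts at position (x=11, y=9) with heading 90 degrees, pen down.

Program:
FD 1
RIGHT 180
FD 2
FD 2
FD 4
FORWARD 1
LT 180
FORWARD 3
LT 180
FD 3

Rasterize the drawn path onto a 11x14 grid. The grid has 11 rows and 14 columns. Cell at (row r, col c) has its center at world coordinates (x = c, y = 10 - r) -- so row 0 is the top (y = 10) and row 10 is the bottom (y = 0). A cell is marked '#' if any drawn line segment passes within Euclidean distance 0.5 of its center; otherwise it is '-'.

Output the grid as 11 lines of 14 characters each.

Segment 0: (11,9) -> (11,10)
Segment 1: (11,10) -> (11,8)
Segment 2: (11,8) -> (11,6)
Segment 3: (11,6) -> (11,2)
Segment 4: (11,2) -> (11,1)
Segment 5: (11,1) -> (11,4)
Segment 6: (11,4) -> (11,1)

Answer: -----------#--
-----------#--
-----------#--
-----------#--
-----------#--
-----------#--
-----------#--
-----------#--
-----------#--
-----------#--
--------------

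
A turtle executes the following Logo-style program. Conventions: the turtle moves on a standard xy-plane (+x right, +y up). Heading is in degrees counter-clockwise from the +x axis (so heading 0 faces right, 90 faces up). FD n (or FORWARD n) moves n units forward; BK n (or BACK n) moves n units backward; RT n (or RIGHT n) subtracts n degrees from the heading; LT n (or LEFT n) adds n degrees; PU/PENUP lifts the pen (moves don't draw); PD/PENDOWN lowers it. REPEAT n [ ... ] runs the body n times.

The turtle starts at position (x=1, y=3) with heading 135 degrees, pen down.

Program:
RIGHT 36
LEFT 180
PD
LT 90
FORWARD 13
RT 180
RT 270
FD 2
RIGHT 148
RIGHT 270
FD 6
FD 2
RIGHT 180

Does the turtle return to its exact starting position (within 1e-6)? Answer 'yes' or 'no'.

Answer: no

Derivation:
Executing turtle program step by step:
Start: pos=(1,3), heading=135, pen down
RT 36: heading 135 -> 99
LT 180: heading 99 -> 279
PD: pen down
LT 90: heading 279 -> 9
FD 13: (1,3) -> (13.84,5.034) [heading=9, draw]
RT 180: heading 9 -> 189
RT 270: heading 189 -> 279
FD 2: (13.84,5.034) -> (14.153,3.058) [heading=279, draw]
RT 148: heading 279 -> 131
RT 270: heading 131 -> 221
FD 6: (14.153,3.058) -> (9.625,-0.878) [heading=221, draw]
FD 2: (9.625,-0.878) -> (8.115,-2.19) [heading=221, draw]
RT 180: heading 221 -> 41
Final: pos=(8.115,-2.19), heading=41, 4 segment(s) drawn

Start position: (1, 3)
Final position: (8.115, -2.19)
Distance = 8.807; >= 1e-6 -> NOT closed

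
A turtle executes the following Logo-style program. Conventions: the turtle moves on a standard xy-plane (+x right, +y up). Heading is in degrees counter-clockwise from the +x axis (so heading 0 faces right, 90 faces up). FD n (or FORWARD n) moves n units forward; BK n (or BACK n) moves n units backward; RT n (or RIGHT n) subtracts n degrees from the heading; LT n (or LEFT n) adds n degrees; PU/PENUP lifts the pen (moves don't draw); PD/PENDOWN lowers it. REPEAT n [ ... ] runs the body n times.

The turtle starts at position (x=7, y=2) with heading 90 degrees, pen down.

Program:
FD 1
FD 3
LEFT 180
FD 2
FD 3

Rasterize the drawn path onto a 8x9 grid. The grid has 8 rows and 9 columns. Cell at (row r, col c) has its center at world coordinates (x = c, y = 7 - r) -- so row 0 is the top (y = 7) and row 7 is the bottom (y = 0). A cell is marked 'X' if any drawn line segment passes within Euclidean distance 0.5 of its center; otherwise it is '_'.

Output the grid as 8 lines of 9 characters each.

Segment 0: (7,2) -> (7,3)
Segment 1: (7,3) -> (7,6)
Segment 2: (7,6) -> (7,4)
Segment 3: (7,4) -> (7,1)

Answer: _________
_______X_
_______X_
_______X_
_______X_
_______X_
_______X_
_________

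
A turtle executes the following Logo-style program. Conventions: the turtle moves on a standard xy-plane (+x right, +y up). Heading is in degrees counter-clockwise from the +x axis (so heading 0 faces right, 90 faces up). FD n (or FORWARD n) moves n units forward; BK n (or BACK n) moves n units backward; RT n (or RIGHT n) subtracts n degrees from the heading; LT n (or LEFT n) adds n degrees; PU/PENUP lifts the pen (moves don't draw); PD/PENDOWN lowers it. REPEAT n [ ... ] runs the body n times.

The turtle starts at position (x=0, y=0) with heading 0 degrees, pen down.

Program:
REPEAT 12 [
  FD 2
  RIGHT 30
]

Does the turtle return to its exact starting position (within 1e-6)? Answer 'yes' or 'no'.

Executing turtle program step by step:
Start: pos=(0,0), heading=0, pen down
REPEAT 12 [
  -- iteration 1/12 --
  FD 2: (0,0) -> (2,0) [heading=0, draw]
  RT 30: heading 0 -> 330
  -- iteration 2/12 --
  FD 2: (2,0) -> (3.732,-1) [heading=330, draw]
  RT 30: heading 330 -> 300
  -- iteration 3/12 --
  FD 2: (3.732,-1) -> (4.732,-2.732) [heading=300, draw]
  RT 30: heading 300 -> 270
  -- iteration 4/12 --
  FD 2: (4.732,-2.732) -> (4.732,-4.732) [heading=270, draw]
  RT 30: heading 270 -> 240
  -- iteration 5/12 --
  FD 2: (4.732,-4.732) -> (3.732,-6.464) [heading=240, draw]
  RT 30: heading 240 -> 210
  -- iteration 6/12 --
  FD 2: (3.732,-6.464) -> (2,-7.464) [heading=210, draw]
  RT 30: heading 210 -> 180
  -- iteration 7/12 --
  FD 2: (2,-7.464) -> (0,-7.464) [heading=180, draw]
  RT 30: heading 180 -> 150
  -- iteration 8/12 --
  FD 2: (0,-7.464) -> (-1.732,-6.464) [heading=150, draw]
  RT 30: heading 150 -> 120
  -- iteration 9/12 --
  FD 2: (-1.732,-6.464) -> (-2.732,-4.732) [heading=120, draw]
  RT 30: heading 120 -> 90
  -- iteration 10/12 --
  FD 2: (-2.732,-4.732) -> (-2.732,-2.732) [heading=90, draw]
  RT 30: heading 90 -> 60
  -- iteration 11/12 --
  FD 2: (-2.732,-2.732) -> (-1.732,-1) [heading=60, draw]
  RT 30: heading 60 -> 30
  -- iteration 12/12 --
  FD 2: (-1.732,-1) -> (0,0) [heading=30, draw]
  RT 30: heading 30 -> 0
]
Final: pos=(0,0), heading=0, 12 segment(s) drawn

Start position: (0, 0)
Final position: (0, 0)
Distance = 0; < 1e-6 -> CLOSED

Answer: yes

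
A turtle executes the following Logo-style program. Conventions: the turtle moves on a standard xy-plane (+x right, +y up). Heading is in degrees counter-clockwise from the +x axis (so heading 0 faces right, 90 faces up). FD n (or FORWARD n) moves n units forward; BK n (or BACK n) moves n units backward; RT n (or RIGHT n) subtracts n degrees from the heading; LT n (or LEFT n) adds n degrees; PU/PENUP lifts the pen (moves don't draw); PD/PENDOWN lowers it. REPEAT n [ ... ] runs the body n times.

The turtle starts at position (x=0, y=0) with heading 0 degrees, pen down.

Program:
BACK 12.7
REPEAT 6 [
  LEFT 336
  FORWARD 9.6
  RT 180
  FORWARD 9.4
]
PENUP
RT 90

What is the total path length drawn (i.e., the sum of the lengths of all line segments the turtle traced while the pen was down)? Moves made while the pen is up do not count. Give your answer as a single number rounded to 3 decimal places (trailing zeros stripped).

Answer: 126.7

Derivation:
Executing turtle program step by step:
Start: pos=(0,0), heading=0, pen down
BK 12.7: (0,0) -> (-12.7,0) [heading=0, draw]
REPEAT 6 [
  -- iteration 1/6 --
  LT 336: heading 0 -> 336
  FD 9.6: (-12.7,0) -> (-3.93,-3.905) [heading=336, draw]
  RT 180: heading 336 -> 156
  FD 9.4: (-3.93,-3.905) -> (-12.517,-0.081) [heading=156, draw]
  -- iteration 2/6 --
  LT 336: heading 156 -> 132
  FD 9.6: (-12.517,-0.081) -> (-18.941,7.053) [heading=132, draw]
  RT 180: heading 132 -> 312
  FD 9.4: (-18.941,7.053) -> (-12.651,0.067) [heading=312, draw]
  -- iteration 3/6 --
  LT 336: heading 312 -> 288
  FD 9.6: (-12.651,0.067) -> (-9.685,-9.063) [heading=288, draw]
  RT 180: heading 288 -> 108
  FD 9.4: (-9.685,-9.063) -> (-12.589,-0.123) [heading=108, draw]
  -- iteration 4/6 --
  LT 336: heading 108 -> 84
  FD 9.6: (-12.589,-0.123) -> (-11.586,9.424) [heading=84, draw]
  RT 180: heading 84 -> 264
  FD 9.4: (-11.586,9.424) -> (-12.568,0.076) [heading=264, draw]
  -- iteration 5/6 --
  LT 336: heading 264 -> 240
  FD 9.6: (-12.568,0.076) -> (-17.368,-8.238) [heading=240, draw]
  RT 180: heading 240 -> 60
  FD 9.4: (-17.368,-8.238) -> (-12.668,-0.097) [heading=60, draw]
  -- iteration 6/6 --
  LT 336: heading 60 -> 36
  FD 9.6: (-12.668,-0.097) -> (-4.902,5.546) [heading=36, draw]
  RT 180: heading 36 -> 216
  FD 9.4: (-4.902,5.546) -> (-12.507,0.02) [heading=216, draw]
]
PU: pen up
RT 90: heading 216 -> 126
Final: pos=(-12.507,0.02), heading=126, 13 segment(s) drawn

Segment lengths:
  seg 1: (0,0) -> (-12.7,0), length = 12.7
  seg 2: (-12.7,0) -> (-3.93,-3.905), length = 9.6
  seg 3: (-3.93,-3.905) -> (-12.517,-0.081), length = 9.4
  seg 4: (-12.517,-0.081) -> (-18.941,7.053), length = 9.6
  seg 5: (-18.941,7.053) -> (-12.651,0.067), length = 9.4
  seg 6: (-12.651,0.067) -> (-9.685,-9.063), length = 9.6
  seg 7: (-9.685,-9.063) -> (-12.589,-0.123), length = 9.4
  seg 8: (-12.589,-0.123) -> (-11.586,9.424), length = 9.6
  seg 9: (-11.586,9.424) -> (-12.568,0.076), length = 9.4
  seg 10: (-12.568,0.076) -> (-17.368,-8.238), length = 9.6
  seg 11: (-17.368,-8.238) -> (-12.668,-0.097), length = 9.4
  seg 12: (-12.668,-0.097) -> (-4.902,5.546), length = 9.6
  seg 13: (-4.902,5.546) -> (-12.507,0.02), length = 9.4
Total = 126.7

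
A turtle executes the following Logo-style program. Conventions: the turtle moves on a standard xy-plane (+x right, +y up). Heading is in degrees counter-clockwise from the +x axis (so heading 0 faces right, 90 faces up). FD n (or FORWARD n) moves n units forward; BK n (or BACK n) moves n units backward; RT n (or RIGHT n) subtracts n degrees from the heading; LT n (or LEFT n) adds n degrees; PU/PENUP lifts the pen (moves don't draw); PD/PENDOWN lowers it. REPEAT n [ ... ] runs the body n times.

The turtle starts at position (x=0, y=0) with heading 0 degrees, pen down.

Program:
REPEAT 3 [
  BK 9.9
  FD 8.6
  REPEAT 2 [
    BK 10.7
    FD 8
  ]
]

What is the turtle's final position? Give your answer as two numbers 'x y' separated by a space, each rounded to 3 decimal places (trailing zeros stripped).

Executing turtle program step by step:
Start: pos=(0,0), heading=0, pen down
REPEAT 3 [
  -- iteration 1/3 --
  BK 9.9: (0,0) -> (-9.9,0) [heading=0, draw]
  FD 8.6: (-9.9,0) -> (-1.3,0) [heading=0, draw]
  REPEAT 2 [
    -- iteration 1/2 --
    BK 10.7: (-1.3,0) -> (-12,0) [heading=0, draw]
    FD 8: (-12,0) -> (-4,0) [heading=0, draw]
    -- iteration 2/2 --
    BK 10.7: (-4,0) -> (-14.7,0) [heading=0, draw]
    FD 8: (-14.7,0) -> (-6.7,0) [heading=0, draw]
  ]
  -- iteration 2/3 --
  BK 9.9: (-6.7,0) -> (-16.6,0) [heading=0, draw]
  FD 8.6: (-16.6,0) -> (-8,0) [heading=0, draw]
  REPEAT 2 [
    -- iteration 1/2 --
    BK 10.7: (-8,0) -> (-18.7,0) [heading=0, draw]
    FD 8: (-18.7,0) -> (-10.7,0) [heading=0, draw]
    -- iteration 2/2 --
    BK 10.7: (-10.7,0) -> (-21.4,0) [heading=0, draw]
    FD 8: (-21.4,0) -> (-13.4,0) [heading=0, draw]
  ]
  -- iteration 3/3 --
  BK 9.9: (-13.4,0) -> (-23.3,0) [heading=0, draw]
  FD 8.6: (-23.3,0) -> (-14.7,0) [heading=0, draw]
  REPEAT 2 [
    -- iteration 1/2 --
    BK 10.7: (-14.7,0) -> (-25.4,0) [heading=0, draw]
    FD 8: (-25.4,0) -> (-17.4,0) [heading=0, draw]
    -- iteration 2/2 --
    BK 10.7: (-17.4,0) -> (-28.1,0) [heading=0, draw]
    FD 8: (-28.1,0) -> (-20.1,0) [heading=0, draw]
  ]
]
Final: pos=(-20.1,0), heading=0, 18 segment(s) drawn

Answer: -20.1 0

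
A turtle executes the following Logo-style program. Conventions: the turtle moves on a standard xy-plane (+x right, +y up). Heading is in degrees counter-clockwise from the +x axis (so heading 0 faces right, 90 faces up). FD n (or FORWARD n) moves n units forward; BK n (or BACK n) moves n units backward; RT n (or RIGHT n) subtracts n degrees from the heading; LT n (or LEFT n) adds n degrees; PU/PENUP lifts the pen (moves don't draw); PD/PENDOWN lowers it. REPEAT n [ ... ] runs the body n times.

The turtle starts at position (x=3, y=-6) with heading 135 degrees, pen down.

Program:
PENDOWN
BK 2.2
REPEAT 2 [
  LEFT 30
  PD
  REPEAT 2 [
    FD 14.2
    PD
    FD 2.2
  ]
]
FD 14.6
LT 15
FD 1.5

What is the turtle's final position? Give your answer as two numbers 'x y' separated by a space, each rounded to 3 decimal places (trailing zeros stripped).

Answer: -74.211 -12.084

Derivation:
Executing turtle program step by step:
Start: pos=(3,-6), heading=135, pen down
PD: pen down
BK 2.2: (3,-6) -> (4.556,-7.556) [heading=135, draw]
REPEAT 2 [
  -- iteration 1/2 --
  LT 30: heading 135 -> 165
  PD: pen down
  REPEAT 2 [
    -- iteration 1/2 --
    FD 14.2: (4.556,-7.556) -> (-9.161,-3.88) [heading=165, draw]
    PD: pen down
    FD 2.2: (-9.161,-3.88) -> (-11.286,-3.311) [heading=165, draw]
    -- iteration 2/2 --
    FD 14.2: (-11.286,-3.311) -> (-25.002,0.364) [heading=165, draw]
    PD: pen down
    FD 2.2: (-25.002,0.364) -> (-27.127,0.934) [heading=165, draw]
  ]
  -- iteration 2/2 --
  LT 30: heading 165 -> 195
  PD: pen down
  REPEAT 2 [
    -- iteration 1/2 --
    FD 14.2: (-27.127,0.934) -> (-40.843,-2.742) [heading=195, draw]
    PD: pen down
    FD 2.2: (-40.843,-2.742) -> (-42.968,-3.311) [heading=195, draw]
    -- iteration 2/2 --
    FD 14.2: (-42.968,-3.311) -> (-56.684,-6.986) [heading=195, draw]
    PD: pen down
    FD 2.2: (-56.684,-6.986) -> (-58.809,-7.556) [heading=195, draw]
  ]
]
FD 14.6: (-58.809,-7.556) -> (-72.912,-11.334) [heading=195, draw]
LT 15: heading 195 -> 210
FD 1.5: (-72.912,-11.334) -> (-74.211,-12.084) [heading=210, draw]
Final: pos=(-74.211,-12.084), heading=210, 11 segment(s) drawn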